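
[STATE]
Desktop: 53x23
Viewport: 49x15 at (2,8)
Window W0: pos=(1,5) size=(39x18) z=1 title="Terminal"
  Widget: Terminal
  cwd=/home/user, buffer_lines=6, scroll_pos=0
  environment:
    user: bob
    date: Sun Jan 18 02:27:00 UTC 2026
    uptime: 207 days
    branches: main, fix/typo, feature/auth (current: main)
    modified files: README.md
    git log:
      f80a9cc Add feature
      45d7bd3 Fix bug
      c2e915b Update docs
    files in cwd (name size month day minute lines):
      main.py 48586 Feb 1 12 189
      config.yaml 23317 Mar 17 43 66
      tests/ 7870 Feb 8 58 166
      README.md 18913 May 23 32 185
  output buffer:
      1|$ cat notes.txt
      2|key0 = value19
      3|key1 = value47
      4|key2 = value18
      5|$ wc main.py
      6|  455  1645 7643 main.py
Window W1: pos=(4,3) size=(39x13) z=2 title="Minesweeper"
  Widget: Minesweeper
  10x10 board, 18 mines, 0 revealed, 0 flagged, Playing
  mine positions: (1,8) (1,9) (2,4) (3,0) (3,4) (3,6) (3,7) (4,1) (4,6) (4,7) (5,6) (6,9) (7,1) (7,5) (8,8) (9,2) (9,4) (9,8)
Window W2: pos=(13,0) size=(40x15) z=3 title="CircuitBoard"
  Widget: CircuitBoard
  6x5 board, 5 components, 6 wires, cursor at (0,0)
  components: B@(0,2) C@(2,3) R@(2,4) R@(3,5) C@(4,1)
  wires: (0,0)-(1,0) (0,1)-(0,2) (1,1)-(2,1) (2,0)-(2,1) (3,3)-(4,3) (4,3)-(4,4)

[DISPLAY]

$ ┃■■■■■■■■┃2   · ─ ·       C   R                
ke┃■■■■■■■■┃                                     
ke┃■■■■■■■■┃3               ·       R            
ke┃■■■■■■■■┃                │                    
$ ┃■■■■■■■■┃4       C       · ─ ·                
  ┃■■■■■■■■┃Cursor: (0,0)                        
$ ┃■■■■■■■■┗━━━━━━━━━━━━━━━━━━━━━━━━━━━━━━━━━━━━━
  ┗━━━━━━━━━━━━━━━━━━━━━━━━━━━━━━━━━━━━━┛        
                                     ┃           
                                     ┃           
                                     ┃           
                                     ┃           
                                     ┃           
                                     ┃           
━━━━━━━━━━━━━━━━━━━━━━━━━━━━━━━━━━━━━┛           


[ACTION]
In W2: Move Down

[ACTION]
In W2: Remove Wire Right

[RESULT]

$ ┃■■■■■■■■┃2   · ─ ·       C   R                
ke┃■■■■■■■■┃                                     
ke┃■■■■■■■■┃3               ·       R            
ke┃■■■■■■■■┃                │                    
$ ┃■■■■■■■■┃4       C       · ─ ·                
  ┃■■■■■■■■┃Cursor: (1,0)                        
$ ┃■■■■■■■■┗━━━━━━━━━━━━━━━━━━━━━━━━━━━━━━━━━━━━━
  ┗━━━━━━━━━━━━━━━━━━━━━━━━━━━━━━━━━━━━━┛        
                                     ┃           
                                     ┃           
                                     ┃           
                                     ┃           
                                     ┃           
                                     ┃           
━━━━━━━━━━━━━━━━━━━━━━━━━━━━━━━━━━━━━┛           


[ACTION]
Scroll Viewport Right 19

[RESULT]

┃■■■■■■■■┃2   · ─ ·       C   R                 ┃
┃■■■■■■■■┃                                      ┃
┃■■■■■■■■┃3               ·       R             ┃
┃■■■■■■■■┃                │                     ┃
┃■■■■■■■■┃4       C       · ─ ·                 ┃
┃■■■■■■■■┃Cursor: (1,0)                         ┃
┃■■■■■■■■┗━━━━━━━━━━━━━━━━━━━━━━━━━━━━━━━━━━━━━━┛
┗━━━━━━━━━━━━━━━━━━━━━━━━━━━━━━━━━━━━━┛          
                                   ┃             
                                   ┃             
                                   ┃             
                                   ┃             
                                   ┃             
                                   ┃             
━━━━━━━━━━━━━━━━━━━━━━━━━━━━━━━━━━━┛             


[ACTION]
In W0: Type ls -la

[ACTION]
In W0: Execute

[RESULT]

┃■■■■■■■■┃2   · ─ ·       C   R                 ┃
┃■■■■■■■■┃                                      ┃
┃■■■■■■■■┃3               ·       R             ┃
┃■■■■■■■■┃                │                     ┃
┃■■■■■■■■┃4       C       · ─ ·                 ┃
┃■■■■■■■■┃Cursor: (1,0)                         ┃
┃■■■■■■■■┗━━━━━━━━━━━━━━━━━━━━━━━━━━━━━━━━━━━━━━┛
┗━━━━━━━━━━━━━━━━━━━━━━━━━━━━━━━━━━━━━┛          
w-r--r--  1 bob group    23317 Mar ┃             
wxr-xr-x  1 bob group     7870 Feb ┃             
w-r--r--  1 bob group    18913 May ┃             
█                                  ┃             
                                   ┃             
                                   ┃             
━━━━━━━━━━━━━━━━━━━━━━━━━━━━━━━━━━━┛             


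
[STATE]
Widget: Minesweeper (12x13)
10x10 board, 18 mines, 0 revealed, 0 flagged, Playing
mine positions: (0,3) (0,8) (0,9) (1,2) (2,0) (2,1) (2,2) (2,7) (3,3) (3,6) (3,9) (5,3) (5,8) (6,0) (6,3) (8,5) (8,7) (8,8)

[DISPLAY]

■■■■■■■■■■  
■■■■■■■■■■  
■■■■■■■■■■  
■■■■■■■■■■  
■■■■■■■■■■  
■■■■■■■■■■  
■■■■■■■■■■  
■■■■■■■■■■  
■■■■■■■■■■  
■■■■■■■■■■  
            
            
            


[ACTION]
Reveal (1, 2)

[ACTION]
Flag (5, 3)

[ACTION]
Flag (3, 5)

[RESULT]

■■■✹■■■■✹✹  
■■✹■■■■■■■  
✹✹✹■■■■✹■■  
■■■✹■■✹■■✹  
■■■■■■■■■■  
■■■✹■■■■✹■  
✹■■✹■■■■■■  
■■■■■■■■■■  
■■■■■✹■✹✹■  
■■■■■■■■■■  
            
            
            


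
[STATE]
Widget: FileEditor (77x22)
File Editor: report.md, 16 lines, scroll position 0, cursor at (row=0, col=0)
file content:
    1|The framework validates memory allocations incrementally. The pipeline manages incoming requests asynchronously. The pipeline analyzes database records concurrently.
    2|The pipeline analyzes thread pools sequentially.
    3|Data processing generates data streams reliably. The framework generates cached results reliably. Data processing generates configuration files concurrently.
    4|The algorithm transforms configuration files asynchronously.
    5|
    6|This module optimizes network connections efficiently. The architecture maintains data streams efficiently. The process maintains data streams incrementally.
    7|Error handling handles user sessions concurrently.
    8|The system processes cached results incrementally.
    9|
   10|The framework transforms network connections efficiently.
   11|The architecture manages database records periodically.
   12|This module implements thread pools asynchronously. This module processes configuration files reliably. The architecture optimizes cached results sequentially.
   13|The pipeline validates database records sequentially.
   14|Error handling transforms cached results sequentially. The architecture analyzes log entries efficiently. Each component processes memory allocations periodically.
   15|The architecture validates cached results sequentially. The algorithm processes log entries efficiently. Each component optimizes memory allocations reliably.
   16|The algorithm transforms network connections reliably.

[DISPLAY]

█he framework validates memory allocations incrementally. The pipeline manag▲
The pipeline analyzes thread pools sequentially.                            █
Data processing generates data streams reliably. The framework generates cac░
The algorithm transforms configuration files asynchronously.                ░
                                                                            ░
This module optimizes network connections efficiently. The architecture main░
Error handling handles user sessions concurrently.                          ░
The system processes cached results incrementally.                          ░
                                                                            ░
The framework transforms network connections efficiently.                   ░
The architecture manages database records periodically.                     ░
This module implements thread pools asynchronously. This module processes co░
The pipeline validates database records sequentially.                       ░
Error handling transforms cached results sequentially. The architecture anal░
The architecture validates cached results sequentially. The algorithm proces░
The algorithm transforms network connections reliably.                      ░
                                                                            ░
                                                                            ░
                                                                            ░
                                                                            ░
                                                                            ░
                                                                            ▼


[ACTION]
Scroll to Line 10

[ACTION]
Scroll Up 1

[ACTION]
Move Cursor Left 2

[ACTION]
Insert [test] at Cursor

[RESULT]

test█he framework validates memory allocations incrementally. The pipeline m▲
The pipeline analyzes thread pools sequentially.                            █
Data processing generates data streams reliably. The framework generates cac░
The algorithm transforms configuration files asynchronously.                ░
                                                                            ░
This module optimizes network connections efficiently. The architecture main░
Error handling handles user sessions concurrently.                          ░
The system processes cached results incrementally.                          ░
                                                                            ░
The framework transforms network connections efficiently.                   ░
The architecture manages database records periodically.                     ░
This module implements thread pools asynchronously. This module processes co░
The pipeline validates database records sequentially.                       ░
Error handling transforms cached results sequentially. The architecture anal░
The architecture validates cached results sequentially. The algorithm proces░
The algorithm transforms network connections reliably.                      ░
                                                                            ░
                                                                            ░
                                                                            ░
                                                                            ░
                                                                            ░
                                                                            ▼


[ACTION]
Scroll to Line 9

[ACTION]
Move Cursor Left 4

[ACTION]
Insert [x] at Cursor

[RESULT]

x█estThe framework validates memory allocations incrementally. The pipeline ▲
The pipeline analyzes thread pools sequentially.                            █
Data processing generates data streams reliably. The framework generates cac░
The algorithm transforms configuration files asynchronously.                ░
                                                                            ░
This module optimizes network connections efficiently. The architecture main░
Error handling handles user sessions concurrently.                          ░
The system processes cached results incrementally.                          ░
                                                                            ░
The framework transforms network connections efficiently.                   ░
The architecture manages database records periodically.                     ░
This module implements thread pools asynchronously. This module processes co░
The pipeline validates database records sequentially.                       ░
Error handling transforms cached results sequentially. The architecture anal░
The architecture validates cached results sequentially. The algorithm proces░
The algorithm transforms network connections reliably.                      ░
                                                                            ░
                                                                            ░
                                                                            ░
                                                                            ░
                                                                            ░
                                                                            ▼


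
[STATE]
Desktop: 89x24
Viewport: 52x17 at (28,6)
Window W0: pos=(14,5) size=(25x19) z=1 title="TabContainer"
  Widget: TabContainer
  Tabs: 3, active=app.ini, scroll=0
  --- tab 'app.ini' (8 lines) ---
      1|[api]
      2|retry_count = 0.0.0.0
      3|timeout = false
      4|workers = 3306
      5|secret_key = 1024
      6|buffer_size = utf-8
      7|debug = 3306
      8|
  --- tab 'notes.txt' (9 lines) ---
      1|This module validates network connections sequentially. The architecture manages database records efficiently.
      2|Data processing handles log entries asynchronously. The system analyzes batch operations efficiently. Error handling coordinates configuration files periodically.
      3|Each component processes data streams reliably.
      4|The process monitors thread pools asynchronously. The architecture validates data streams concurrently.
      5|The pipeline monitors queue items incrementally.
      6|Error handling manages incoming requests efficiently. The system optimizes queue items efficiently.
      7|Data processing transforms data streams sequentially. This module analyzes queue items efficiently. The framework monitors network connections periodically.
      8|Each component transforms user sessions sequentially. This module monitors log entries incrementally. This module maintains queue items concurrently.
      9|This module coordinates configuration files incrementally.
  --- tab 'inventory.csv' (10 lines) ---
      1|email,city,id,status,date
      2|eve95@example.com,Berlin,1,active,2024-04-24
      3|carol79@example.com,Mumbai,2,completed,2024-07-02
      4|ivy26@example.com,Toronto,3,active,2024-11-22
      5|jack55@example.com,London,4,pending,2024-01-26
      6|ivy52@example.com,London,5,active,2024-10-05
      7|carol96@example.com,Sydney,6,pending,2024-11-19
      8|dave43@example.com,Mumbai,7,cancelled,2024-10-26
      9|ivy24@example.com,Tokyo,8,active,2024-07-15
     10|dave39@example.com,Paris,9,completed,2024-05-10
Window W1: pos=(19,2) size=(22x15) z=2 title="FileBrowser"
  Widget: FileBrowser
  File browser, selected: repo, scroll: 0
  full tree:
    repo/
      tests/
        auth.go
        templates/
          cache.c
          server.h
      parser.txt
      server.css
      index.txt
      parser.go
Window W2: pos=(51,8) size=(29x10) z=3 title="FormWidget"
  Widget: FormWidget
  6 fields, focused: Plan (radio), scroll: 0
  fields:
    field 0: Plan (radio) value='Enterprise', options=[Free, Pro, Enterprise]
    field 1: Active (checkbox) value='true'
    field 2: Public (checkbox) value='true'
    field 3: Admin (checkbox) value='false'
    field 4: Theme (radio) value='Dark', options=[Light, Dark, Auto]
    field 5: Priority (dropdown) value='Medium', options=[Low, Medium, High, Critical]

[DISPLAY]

tests/      ┃                                       
er.txt      ┃                                       
er.css      ┃          ┏━━━━━━━━━━━━━━━━━━━━━━━━━━━┓
x.txt       ┃          ┃ FormWidget                ┃
er.go       ┃          ┠───────────────────────────┨
            ┃          ┃> Plan:       ( ) Free  ( )┃
            ┃          ┃  Active:     [x]          ┃
            ┃          ┃  Public:     [x]          ┃
            ┃          ┃  Admin:      [ ]          ┃
            ┃          ┃  Theme:      ( ) Light  (●┃
━━━━━━━━━━━━┛          ┃  Priority:   [Medium    ▼]┃
          ┃            ┗━━━━━━━━━━━━━━━━━━━━━━━━━━━┛
          ┃                                         
          ┃                                         
          ┃                                         
          ┃                                         
          ┃                                         


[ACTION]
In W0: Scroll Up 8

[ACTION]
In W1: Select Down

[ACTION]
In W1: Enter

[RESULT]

tests/      ┃                                       
th.go       ┃                                       
] templates/┃          ┏━━━━━━━━━━━━━━━━━━━━━━━━━━━┓
er.txt      ┃          ┃ FormWidget                ┃
er.css      ┃          ┠───────────────────────────┨
x.txt       ┃          ┃> Plan:       ( ) Free  ( )┃
er.go       ┃          ┃  Active:     [x]          ┃
            ┃          ┃  Public:     [x]          ┃
            ┃          ┃  Admin:      [ ]          ┃
            ┃          ┃  Theme:      ( ) Light  (●┃
━━━━━━━━━━━━┛          ┃  Priority:   [Medium    ▼]┃
          ┃            ┗━━━━━━━━━━━━━━━━━━━━━━━━━━━┛
          ┃                                         
          ┃                                         
          ┃                                         
          ┃                                         
          ┃                                         


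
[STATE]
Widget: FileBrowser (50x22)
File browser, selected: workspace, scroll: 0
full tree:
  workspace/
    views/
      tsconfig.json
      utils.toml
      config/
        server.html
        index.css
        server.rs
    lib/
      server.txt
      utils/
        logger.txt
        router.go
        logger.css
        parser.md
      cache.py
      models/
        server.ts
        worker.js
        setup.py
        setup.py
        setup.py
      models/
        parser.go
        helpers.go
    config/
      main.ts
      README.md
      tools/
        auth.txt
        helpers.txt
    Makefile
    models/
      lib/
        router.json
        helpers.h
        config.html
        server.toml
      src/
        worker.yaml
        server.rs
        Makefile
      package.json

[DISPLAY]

> [-] workspace/                                  
    [+] views/                                    
    [+] lib/                                      
    [+] config/                                   
    Makefile                                      
    [+] models/                                   
                                                  
                                                  
                                                  
                                                  
                                                  
                                                  
                                                  
                                                  
                                                  
                                                  
                                                  
                                                  
                                                  
                                                  
                                                  
                                                  


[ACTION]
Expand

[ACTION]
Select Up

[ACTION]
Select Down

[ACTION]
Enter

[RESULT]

  [-] workspace/                                  
  > [-] views/                                    
      tsconfig.json                               
      utils.toml                                  
      [+] config/                                 
    [+] lib/                                      
    [+] config/                                   
    Makefile                                      
    [+] models/                                   
                                                  
                                                  
                                                  
                                                  
                                                  
                                                  
                                                  
                                                  
                                                  
                                                  
                                                  
                                                  
                                                  


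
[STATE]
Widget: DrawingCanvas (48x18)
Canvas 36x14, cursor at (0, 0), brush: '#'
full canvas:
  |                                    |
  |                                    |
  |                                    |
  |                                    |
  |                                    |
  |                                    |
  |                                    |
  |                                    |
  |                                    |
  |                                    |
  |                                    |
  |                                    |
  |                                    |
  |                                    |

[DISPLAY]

+                                               
                                                
                                                
                                                
                                                
                                                
                                                
                                                
                                                
                                                
                                                
                                                
                                                
                                                
                                                
                                                
                                                
                                                


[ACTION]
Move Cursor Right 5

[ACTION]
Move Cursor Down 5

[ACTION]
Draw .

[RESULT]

                                                
                                                
                                                
                                                
                                                
     .                                          
                                                
                                                
                                                
                                                
                                                
                                                
                                                
                                                
                                                
                                                
                                                
                                                


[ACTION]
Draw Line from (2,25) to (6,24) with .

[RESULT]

                                                
                                                
                         .                      
                         .                      
                         .                      
     .                  .                       
                        .                       
                                                
                                                
                                                
                                                
                                                
                                                
                                                
                                                
                                                
                                                
                                                


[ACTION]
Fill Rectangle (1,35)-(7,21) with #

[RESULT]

                                                
                     ###############            
                     ###############            
                     ###############            
                     ###############            
     .               ###############            
                     ###############            
                     ###############            
                                                
                                                
                                                
                                                
                                                
                                                
                                                
                                                
                                                
                                                


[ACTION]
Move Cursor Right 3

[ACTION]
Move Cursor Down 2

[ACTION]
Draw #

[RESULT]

                                                
                     ###############            
                     ###############            
                     ###############            
                     ###############            
     .               ###############            
                     ###############            
        #            ###############            
                                                
                                                
                                                
                                                
                                                
                                                
                                                
                                                
                                                
                                                


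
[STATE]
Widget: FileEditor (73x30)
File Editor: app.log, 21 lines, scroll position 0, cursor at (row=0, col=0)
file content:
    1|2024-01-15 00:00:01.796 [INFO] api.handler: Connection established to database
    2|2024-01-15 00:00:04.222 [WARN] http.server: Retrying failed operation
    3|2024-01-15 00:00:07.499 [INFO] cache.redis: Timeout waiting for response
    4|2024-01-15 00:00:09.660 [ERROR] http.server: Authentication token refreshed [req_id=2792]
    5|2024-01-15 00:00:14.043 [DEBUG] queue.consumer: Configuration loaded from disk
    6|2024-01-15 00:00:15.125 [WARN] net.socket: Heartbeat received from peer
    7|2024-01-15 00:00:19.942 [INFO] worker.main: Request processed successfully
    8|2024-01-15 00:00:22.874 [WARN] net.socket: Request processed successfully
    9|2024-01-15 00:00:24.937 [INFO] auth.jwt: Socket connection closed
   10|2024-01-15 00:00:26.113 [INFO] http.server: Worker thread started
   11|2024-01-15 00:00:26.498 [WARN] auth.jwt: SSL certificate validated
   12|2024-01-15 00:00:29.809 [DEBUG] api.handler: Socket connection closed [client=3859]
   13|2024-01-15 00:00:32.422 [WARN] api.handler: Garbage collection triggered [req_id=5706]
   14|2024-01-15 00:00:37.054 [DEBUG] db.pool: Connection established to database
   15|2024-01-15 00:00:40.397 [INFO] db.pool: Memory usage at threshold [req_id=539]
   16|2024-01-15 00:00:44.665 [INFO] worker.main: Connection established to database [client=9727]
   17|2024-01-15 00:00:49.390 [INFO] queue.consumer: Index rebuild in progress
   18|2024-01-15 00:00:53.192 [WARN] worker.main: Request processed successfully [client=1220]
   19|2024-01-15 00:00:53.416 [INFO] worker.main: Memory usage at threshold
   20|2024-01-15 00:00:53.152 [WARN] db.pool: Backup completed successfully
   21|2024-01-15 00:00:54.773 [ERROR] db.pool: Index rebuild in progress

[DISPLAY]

█024-01-15 00:00:01.796 [INFO] api.handler: Connection established to da▲
2024-01-15 00:00:04.222 [WARN] http.server: Retrying failed operation   █
2024-01-15 00:00:07.499 [INFO] cache.redis: Timeout waiting for response░
2024-01-15 00:00:09.660 [ERROR] http.server: Authentication token refres░
2024-01-15 00:00:14.043 [DEBUG] queue.consumer: Configuration loaded fro░
2024-01-15 00:00:15.125 [WARN] net.socket: Heartbeat received from peer ░
2024-01-15 00:00:19.942 [INFO] worker.main: Request processed successful░
2024-01-15 00:00:22.874 [WARN] net.socket: Request processed successfull░
2024-01-15 00:00:24.937 [INFO] auth.jwt: Socket connection closed       ░
2024-01-15 00:00:26.113 [INFO] http.server: Worker thread started       ░
2024-01-15 00:00:26.498 [WARN] auth.jwt: SSL certificate validated      ░
2024-01-15 00:00:29.809 [DEBUG] api.handler: Socket connection closed [c░
2024-01-15 00:00:32.422 [WARN] api.handler: Garbage collection triggered░
2024-01-15 00:00:37.054 [DEBUG] db.pool: Connection established to datab░
2024-01-15 00:00:40.397 [INFO] db.pool: Memory usage at threshold [req_i░
2024-01-15 00:00:44.665 [INFO] worker.main: Connection established to da░
2024-01-15 00:00:49.390 [INFO] queue.consumer: Index rebuild in progress░
2024-01-15 00:00:53.192 [WARN] worker.main: Request processed successful░
2024-01-15 00:00:53.416 [INFO] worker.main: Memory usage at threshold   ░
2024-01-15 00:00:53.152 [WARN] db.pool: Backup completed successfully   ░
2024-01-15 00:00:54.773 [ERROR] db.pool: Index rebuild in progress      ░
                                                                        ░
                                                                        ░
                                                                        ░
                                                                        ░
                                                                        ░
                                                                        ░
                                                                        ░
                                                                        ░
                                                                        ▼


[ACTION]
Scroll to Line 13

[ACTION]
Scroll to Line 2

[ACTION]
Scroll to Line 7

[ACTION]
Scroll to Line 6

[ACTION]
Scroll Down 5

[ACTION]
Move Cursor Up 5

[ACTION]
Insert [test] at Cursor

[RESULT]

test█024-01-15 00:00:01.796 [INFO] api.handler: Connection established t▲
2024-01-15 00:00:04.222 [WARN] http.server: Retrying failed operation   █
2024-01-15 00:00:07.499 [INFO] cache.redis: Timeout waiting for response░
2024-01-15 00:00:09.660 [ERROR] http.server: Authentication token refres░
2024-01-15 00:00:14.043 [DEBUG] queue.consumer: Configuration loaded fro░
2024-01-15 00:00:15.125 [WARN] net.socket: Heartbeat received from peer ░
2024-01-15 00:00:19.942 [INFO] worker.main: Request processed successful░
2024-01-15 00:00:22.874 [WARN] net.socket: Request processed successfull░
2024-01-15 00:00:24.937 [INFO] auth.jwt: Socket connection closed       ░
2024-01-15 00:00:26.113 [INFO] http.server: Worker thread started       ░
2024-01-15 00:00:26.498 [WARN] auth.jwt: SSL certificate validated      ░
2024-01-15 00:00:29.809 [DEBUG] api.handler: Socket connection closed [c░
2024-01-15 00:00:32.422 [WARN] api.handler: Garbage collection triggered░
2024-01-15 00:00:37.054 [DEBUG] db.pool: Connection established to datab░
2024-01-15 00:00:40.397 [INFO] db.pool: Memory usage at threshold [req_i░
2024-01-15 00:00:44.665 [INFO] worker.main: Connection established to da░
2024-01-15 00:00:49.390 [INFO] queue.consumer: Index rebuild in progress░
2024-01-15 00:00:53.192 [WARN] worker.main: Request processed successful░
2024-01-15 00:00:53.416 [INFO] worker.main: Memory usage at threshold   ░
2024-01-15 00:00:53.152 [WARN] db.pool: Backup completed successfully   ░
2024-01-15 00:00:54.773 [ERROR] db.pool: Index rebuild in progress      ░
                                                                        ░
                                                                        ░
                                                                        ░
                                                                        ░
                                                                        ░
                                                                        ░
                                                                        ░
                                                                        ░
                                                                        ▼


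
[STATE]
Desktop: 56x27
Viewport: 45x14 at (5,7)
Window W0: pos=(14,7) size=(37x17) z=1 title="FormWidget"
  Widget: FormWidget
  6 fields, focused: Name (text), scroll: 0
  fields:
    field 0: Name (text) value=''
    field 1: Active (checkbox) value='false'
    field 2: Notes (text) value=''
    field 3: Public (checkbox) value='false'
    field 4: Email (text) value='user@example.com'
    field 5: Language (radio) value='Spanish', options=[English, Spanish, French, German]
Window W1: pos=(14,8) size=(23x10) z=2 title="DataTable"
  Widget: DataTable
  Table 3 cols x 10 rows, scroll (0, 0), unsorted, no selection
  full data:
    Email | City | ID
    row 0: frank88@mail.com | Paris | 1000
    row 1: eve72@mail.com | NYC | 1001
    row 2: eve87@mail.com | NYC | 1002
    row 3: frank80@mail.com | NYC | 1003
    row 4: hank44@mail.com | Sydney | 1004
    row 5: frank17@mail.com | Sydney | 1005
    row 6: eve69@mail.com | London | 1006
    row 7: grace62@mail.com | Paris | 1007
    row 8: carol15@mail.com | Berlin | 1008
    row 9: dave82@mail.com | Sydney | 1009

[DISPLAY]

         ┏━━━━━━━━━━━━━━━━━━━━━━━━━━━━━━━━━━━
         ┏━━━━━━━━━━━━━━━━━━━━━┓             
         ┃ DataTable           ┃─────────────
         ┠─────────────────────┨            ]
         ┃Email           │City┃             
         ┃────────────────┼────┃            ]
         ┃frank88@mail.com│Pari┃             
         ┃eve72@mail.com  │NYC ┃ample.com   ]
         ┃eve87@mail.com  │NYC ┃ish  (●) Span
         ┃frank80@mail.com│NYC ┃             
         ┗━━━━━━━━━━━━━━━━━━━━━┛             
         ┃                                   
         ┃                                   
         ┃                                   


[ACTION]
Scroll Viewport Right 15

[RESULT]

   ┏━━━━━━━━━━━━━━━━━━━━━━━━━━━━━━━━━━━┓     
   ┏━━━━━━━━━━━━━━━━━━━━━┓             ┃     
   ┃ DataTable           ┃─────────────┨     
   ┠─────────────────────┨            ]┃     
   ┃Email           │City┃             ┃     
   ┃────────────────┼────┃            ]┃     
   ┃frank88@mail.com│Pari┃             ┃     
   ┃eve72@mail.com  │NYC ┃ample.com   ]┃     
   ┃eve87@mail.com  │NYC ┃ish  (●) Span┃     
   ┃frank80@mail.com│NYC ┃             ┃     
   ┗━━━━━━━━━━━━━━━━━━━━━┛             ┃     
   ┃                                   ┃     
   ┃                                   ┃     
   ┃                                   ┃     


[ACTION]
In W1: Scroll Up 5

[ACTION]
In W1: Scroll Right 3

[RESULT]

   ┏━━━━━━━━━━━━━━━━━━━━━━━━━━━━━━━━━━━┓     
   ┏━━━━━━━━━━━━━━━━━━━━━┓             ┃     
   ┃ DataTable           ┃─────────────┨     
   ┠─────────────────────┨            ]┃     
   ┃il           │City  │┃             ┃     
   ┃─────────────┼──────┼┃            ]┃     
   ┃nk88@mail.com│Paris │┃             ┃     
   ┃72@mail.com  │NYC   │┃ample.com   ]┃     
   ┃87@mail.com  │NYC   │┃ish  (●) Span┃     
   ┃nk80@mail.com│NYC   │┃             ┃     
   ┗━━━━━━━━━━━━━━━━━━━━━┛             ┃     
   ┃                                   ┃     
   ┃                                   ┃     
   ┃                                   ┃     


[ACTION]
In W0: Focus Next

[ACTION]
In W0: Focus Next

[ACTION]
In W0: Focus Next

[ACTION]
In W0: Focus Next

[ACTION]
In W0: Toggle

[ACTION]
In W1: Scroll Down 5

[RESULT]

   ┏━━━━━━━━━━━━━━━━━━━━━━━━━━━━━━━━━━━┓     
   ┏━━━━━━━━━━━━━━━━━━━━━┓             ┃     
   ┃ DataTable           ┃─────────────┨     
   ┠─────────────────────┨            ]┃     
   ┃il           │City  │┃             ┃     
   ┃─────────────┼──────┼┃            ]┃     
   ┃nk17@mail.com│Sydney│┃             ┃     
   ┃69@mail.com  │London│┃ample.com   ]┃     
   ┃ce62@mail.com│Paris │┃ish  (●) Span┃     
   ┃ol15@mail.com│Berlin│┃             ┃     
   ┗━━━━━━━━━━━━━━━━━━━━━┛             ┃     
   ┃                                   ┃     
   ┃                                   ┃     
   ┃                                   ┃     


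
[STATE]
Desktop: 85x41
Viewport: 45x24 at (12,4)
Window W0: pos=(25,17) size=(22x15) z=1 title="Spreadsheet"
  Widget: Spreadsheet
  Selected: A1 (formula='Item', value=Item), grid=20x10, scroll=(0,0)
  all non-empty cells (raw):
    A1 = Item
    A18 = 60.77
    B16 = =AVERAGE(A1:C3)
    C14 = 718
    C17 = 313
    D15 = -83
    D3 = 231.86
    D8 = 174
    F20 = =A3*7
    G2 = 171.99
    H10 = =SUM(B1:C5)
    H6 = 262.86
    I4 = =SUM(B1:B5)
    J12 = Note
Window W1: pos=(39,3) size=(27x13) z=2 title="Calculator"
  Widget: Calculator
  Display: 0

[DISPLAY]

                           ┃ Calculator      
                           ┠─────────────────
                           ┃                 
                           ┃┌───┬───┬───┬───┐
                           ┃│ 7 │ 8 │ 9 │ ÷ │
                           ┃├───┼───┼───┼───┤
                           ┃│ 4 │ 5 │ 6 │ × │
                           ┃├───┼───┼───┼───┤
                           ┃│ 1 │ 2 │ 3 │ - │
                           ┃├───┼───┼───┼───┤
                           ┃│ 0 │ . │ = │ + │
                           ┗━━━━━━━━━━━━━━━━━
                                             
             ┏━━━━━━━━━━━━━━━━━━━━┓          
             ┃ Spreadsheet        ┃          
             ┠────────────────────┨          
             ┃A1: Item            ┃          
             ┃       A       B    ┃          
             ┃--------------------┃          
             ┃  1 [Item]         0┃          
             ┃  2        0       0┃          
             ┃  3        0       0┃          
             ┃  4        0       0┃          
             ┃  5        0       0┃          


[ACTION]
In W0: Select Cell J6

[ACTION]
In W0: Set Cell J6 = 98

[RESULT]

                           ┃ Calculator      
                           ┠─────────────────
                           ┃                 
                           ┃┌───┬───┬───┬───┐
                           ┃│ 7 │ 8 │ 9 │ ÷ │
                           ┃├───┼───┼───┼───┤
                           ┃│ 4 │ 5 │ 6 │ × │
                           ┃├───┼───┼───┼───┤
                           ┃│ 1 │ 2 │ 3 │ - │
                           ┃├───┼───┼───┼───┤
                           ┃│ 0 │ . │ = │ + │
                           ┗━━━━━━━━━━━━━━━━━
                                             
             ┏━━━━━━━━━━━━━━━━━━━━┓          
             ┃ Spreadsheet        ┃          
             ┠────────────────────┨          
             ┃J6: 98              ┃          
             ┃       A       B    ┃          
             ┃--------------------┃          
             ┃  1 Item           0┃          
             ┃  2        0       0┃          
             ┃  3        0       0┃          
             ┃  4        0       0┃          
             ┃  5        0       0┃          


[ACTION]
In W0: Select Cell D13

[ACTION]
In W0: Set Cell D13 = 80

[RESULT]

                           ┃ Calculator      
                           ┠─────────────────
                           ┃                 
                           ┃┌───┬───┬───┬───┐
                           ┃│ 7 │ 8 │ 9 │ ÷ │
                           ┃├───┼───┼───┼───┤
                           ┃│ 4 │ 5 │ 6 │ × │
                           ┃├───┼───┼───┼───┤
                           ┃│ 1 │ 2 │ 3 │ - │
                           ┃├───┼───┼───┼───┤
                           ┃│ 0 │ . │ = │ + │
                           ┗━━━━━━━━━━━━━━━━━
                                             
             ┏━━━━━━━━━━━━━━━━━━━━┓          
             ┃ Spreadsheet        ┃          
             ┠────────────────────┨          
             ┃D13: 80             ┃          
             ┃       A       B    ┃          
             ┃--------------------┃          
             ┃  1 Item           0┃          
             ┃  2        0       0┃          
             ┃  3        0       0┃          
             ┃  4        0       0┃          
             ┃  5        0       0┃          
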